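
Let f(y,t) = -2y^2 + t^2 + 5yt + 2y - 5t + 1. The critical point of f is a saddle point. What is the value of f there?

37/33

∂f/∂y = -4y + 5t + 2 = 0 and ∂f/∂t = 5y + 2t - 5 = 0, so (y, t) = (29/33, 10/33).
The Hessian has f_{yy} = -4, f_{tt} = 2, f_{yt} = 5, giving D = -33 < 0, so the point is a saddle point.
f(29/33, 10/33) = 37/33.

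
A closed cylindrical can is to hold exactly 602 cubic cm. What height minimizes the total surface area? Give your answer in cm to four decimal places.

With radius r and height h, πr²h = 602 so h = 602/(πr²), and S(r) = 2πr² + 2πrh = 2πr² + 2·602/r.
S'(r) = 4πr − 2·602/r² = 0 ⇒ r³ = 602/(2π), so r ≈ 4.5759 and h = 2r ≈ 9.1517.
S''(r) = 4π + 4·602/r³ > 0, so this is the minimum; S ≈ 394.6804.

9.1517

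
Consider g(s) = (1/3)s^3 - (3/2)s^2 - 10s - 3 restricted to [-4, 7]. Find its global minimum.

Differentiating, g'(s) = s^2 - 3s - 10; which vanishes at s = -2 and s = 5.
Compare values at every candidate in [-4, 7]: g(-4) = -25/3,  g(-2) = 25/3,  g(5) = -293/6,  g(7) = -193/6.
Hence the absolute minimum is -293/6 at s = 5.

-293/6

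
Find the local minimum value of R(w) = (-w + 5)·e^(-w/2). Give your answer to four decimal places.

Differentiating with the product rule gives R'(w) = ((1/2)w - 7/2)·e^(-w/2). Since e^(-w/2) > 0, the only critical point is w = 7.
R''(7) has the same sign as 1/2 > 0, so this is a local minimum.
R(7) = (-2)·e^(-7/2) ≈ -0.0604.

-0.0604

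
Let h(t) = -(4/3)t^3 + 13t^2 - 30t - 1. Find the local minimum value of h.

h'(t) = -4t^2 + 26t - 30. Setting h'(t) = 0 gives t ∈ {3/2, 5}.
Since h''(t) = -8t + 26, we get h''(3/2) = 14 > 0 ⇒ local minimum; h''(5) = -14 < 0 ⇒ local maximum.
So the local minimum value is h(3/2) = -85/4.

-85/4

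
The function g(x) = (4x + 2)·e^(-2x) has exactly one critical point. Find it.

Differentiating with the product rule gives g'(x) = (-8x)·e^(-2x). Since e^(-2x) > 0, the only critical point is x = 0.
g''(0) has the same sign as -8 < 0, so this is a local maximum.
g(0) = (2)·e^(0) ≈ 2.0000.

0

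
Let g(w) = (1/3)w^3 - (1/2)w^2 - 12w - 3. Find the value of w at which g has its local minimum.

4

g'(w) = w^2 - w - 12 = 0 at w = -3, 4.
Since g''(w) = 2w - 1, we get g''(-3) = -7 < 0 ⇒ local maximum; g''(4) = 7 > 0 ⇒ local minimum.
The local minimum is g(4) = -113/3.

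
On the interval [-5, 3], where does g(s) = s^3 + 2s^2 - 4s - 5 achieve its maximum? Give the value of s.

3

Differentiating, g'(s) = 3s^2 + 4s - 4; which vanishes at s = -2 and s = 2/3.
Candidates: g(-5) = -60, g(-2) = 3, g(2/3) = -175/27, g(3) = 28.
Hence the absolute maximum is 28 at s = 3.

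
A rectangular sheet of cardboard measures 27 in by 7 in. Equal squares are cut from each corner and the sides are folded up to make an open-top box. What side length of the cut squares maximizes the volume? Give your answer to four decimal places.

With cut size x, the volume is V(x) = x(27 − 2x)(7 − 2x) for 0 < x < 3.5.
V'(x) = 12x^2 − 136x + 189. Setting V'(x) = 0 gives x ≈ 1.6218 (the root in (0, 3.5)).
V''(x) = 24x − 136 is negative there, so this is the maximum; V ≈ 144.7271.

1.6218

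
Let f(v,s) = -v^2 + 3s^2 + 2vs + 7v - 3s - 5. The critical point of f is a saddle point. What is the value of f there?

∂f/∂v = -2v + 2s + 7 = 0 and ∂f/∂s = 2v + 6s - 3 = 0, so (v, s) = (3, -1/2).
The Hessian has f_{vv} = -2, f_{ss} = 6, f_{vs} = 2, giving D = -16 < 0, so the point is a saddle point.
f(3, -1/2) = 25/4.

25/4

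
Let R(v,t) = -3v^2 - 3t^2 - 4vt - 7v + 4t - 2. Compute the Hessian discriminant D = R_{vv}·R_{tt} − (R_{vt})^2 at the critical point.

20

∂R/∂v = -6v - 4t - 7 = 0 and ∂R/∂t = -4v - 6t + 4 = 0, so (v, t) = (-29/10, 13/5).
The Hessian has R_{vv} = -6, R_{tt} = -6, R_{vt} = -4, giving D = 20 > 0 with R_{vv} < 0, so the point is a local maximum.
D = (-6)·(-6) − (-4)^2 = 20.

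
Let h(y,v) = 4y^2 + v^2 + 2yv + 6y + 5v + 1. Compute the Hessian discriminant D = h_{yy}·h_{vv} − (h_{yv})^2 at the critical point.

∂h/∂y = 8y + 2v + 6 = 0 and ∂h/∂v = 2y + 2v + 5 = 0, so (y, v) = (-1/6, -7/3).
The Hessian has h_{yy} = 8, h_{vv} = 2, h_{yv} = 2, giving D = 12 > 0 with h_{yy} > 0, so the point is a local minimum.
D = (8)·(2) − (2)^2 = 12.

12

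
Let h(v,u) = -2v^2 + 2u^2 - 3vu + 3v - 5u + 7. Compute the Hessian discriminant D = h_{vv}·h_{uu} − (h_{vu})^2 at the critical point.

-25

∂h/∂v = -4v - 3u + 3 = 0 and ∂h/∂u = -3v + 4u - 5 = 0, so (v, u) = (-3/25, 29/25).
The Hessian has h_{vv} = -4, h_{uu} = 4, h_{vu} = -3, giving D = -25 < 0, so the point is a saddle point.
D = (-4)·(4) − (-3)^2 = -25.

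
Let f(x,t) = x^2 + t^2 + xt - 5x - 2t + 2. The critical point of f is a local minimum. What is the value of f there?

-13/3

∂f/∂x = 2x + t - 5 = 0 and ∂f/∂t = x + 2t - 2 = 0, so (x, t) = (8/3, -1/3).
The Hessian has f_{xx} = 2, f_{tt} = 2, f_{xt} = 1, giving D = 3 > 0 with f_{xx} > 0, so the point is a local minimum.
f(8/3, -1/3) = -13/3.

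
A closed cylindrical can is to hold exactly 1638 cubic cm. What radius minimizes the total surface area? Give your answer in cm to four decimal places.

6.3882

With radius r and height h, πr²h = 1638 so h = 1638/(πr²), and S(r) = 2πr² + 2πrh = 2πr² + 2·1638/r.
S'(r) = 4πr − 2·1638/r² = 0 ⇒ r³ = 1638/(2π), so r ≈ 6.3882 and h = 2r ≈ 12.7764.
S''(r) = 4π + 4·1638/r³ > 0, so this is the minimum; S ≈ 769.2316.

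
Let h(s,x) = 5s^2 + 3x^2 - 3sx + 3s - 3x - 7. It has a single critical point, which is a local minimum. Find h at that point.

∂h/∂s = 10s - 3x + 3 = 0 and ∂h/∂x = -3s + 6x - 3 = 0, so (s, x) = (-3/17, 7/17).
The Hessian has h_{ss} = 10, h_{xx} = 6, h_{sx} = -3, giving D = 51 > 0 with h_{ss} > 0, so the point is a local minimum.
h(-3/17, 7/17) = -134/17.

-134/17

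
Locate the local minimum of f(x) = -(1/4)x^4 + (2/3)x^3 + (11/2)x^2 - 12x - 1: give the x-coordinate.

f'(x) = -x^3 + 2x^2 + 11x - 12. Setting f'(x) = 0 gives x ∈ {-3, 1, 4}.
Since f''(x) = -3x^2 + 4x + 11, we get f''(-3) = -28 < 0 ⇒ local maximum; f''(1) = 12 > 0 ⇒ local minimum; f''(4) = -21 < 0 ⇒ local maximum.
The local minimum is f(1) = -85/12.

1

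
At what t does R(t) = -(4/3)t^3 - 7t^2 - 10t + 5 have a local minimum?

R'(t) = -4t^2 - 14t - 10 = 0 at t = -5/2, -1.
Second-derivative test with R''(t) = -8t - 14: R''(-5/2) = 6 > 0 ⇒ local minimum; R''(-1) = -6 < 0 ⇒ local maximum.
Thus R has its local minimum at t = -5/2, with value 85/12.

-5/2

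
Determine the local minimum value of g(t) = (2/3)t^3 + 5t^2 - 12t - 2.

-25/3

g'(t) = 2t^2 + 10t - 12. Setting g'(t) = 0 gives t ∈ {-6, 1}.
Second-derivative test with g''(t) = 4t + 10: g''(-6) = -14 < 0 ⇒ local maximum; g''(1) = 14 > 0 ⇒ local minimum.
The local minimum is g(1) = -25/3.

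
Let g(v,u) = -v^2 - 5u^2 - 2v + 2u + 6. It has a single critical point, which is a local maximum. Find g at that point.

∂g/∂v = -2v - 2 = 0 and ∂g/∂u = -10u + 2 = 0, so (v, u) = (-1, 1/5).
The Hessian has g_{vv} = -2, g_{uu} = -10, g_{vu} = 0, giving D = 20 > 0 with g_{vv} < 0, so the point is a local maximum.
g(-1, 1/5) = 36/5.

36/5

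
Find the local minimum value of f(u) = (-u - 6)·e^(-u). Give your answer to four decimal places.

f'(u) = (-1)·e^(-u) + (-u - 6)·(-1)·e^(-u) = (u + 5)·e^(-u). Since e^(-u) > 0, the only critical point is u = -5.
f''(-5) has the same sign as 1 > 0, so this is a local minimum.
f(-5) = (-1)·e^(5) ≈ -148.4132.

-148.4132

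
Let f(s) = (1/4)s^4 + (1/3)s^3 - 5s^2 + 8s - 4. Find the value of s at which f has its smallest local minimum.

f'(s) = s^3 + s^2 - 10s + 8. Setting f'(s) = 0 gives s ∈ {-4, 1, 2}.
Second-derivative test with f''(s) = 3s^2 + 2s - 10: f''(-4) = 30 > 0 ⇒ local minimum; f''(1) = -5 < 0 ⇒ local maximum; f''(2) = 6 > 0 ⇒ local minimum.
So the smallest local minimum value is f(-4) = -220/3.

-4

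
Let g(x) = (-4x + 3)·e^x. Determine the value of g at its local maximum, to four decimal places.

Differentiating with the product rule gives g'(x) = (-4x - 1)·e^x. Since e^x > 0, the only critical point is x = -1/4.
g''(-1/4) has the same sign as -4 < 0, so this is a local maximum.
g(-1/4) = (4)·e^(-1/4) ≈ 3.1152.

3.1152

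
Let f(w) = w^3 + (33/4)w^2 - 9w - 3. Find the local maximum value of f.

132

Critical points: f'(w) = 3w^2 + (33/2)w - 9 vanishes at w = -6, 1/2.
f''(w) = 6w + 33/2. f''(-6) = -39/2 < 0 ⇒ local maximum; f''(1/2) = 39/2 > 0 ⇒ local minimum.
So the local maximum value is f(-6) = 132.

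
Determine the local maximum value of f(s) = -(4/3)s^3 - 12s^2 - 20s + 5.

43/3

Critical points: f'(s) = -4s^2 - 24s - 20 vanishes at s = -5, -1.
Second-derivative test with f''(s) = -8s - 24: f''(-5) = 16 > 0 ⇒ local minimum; f''(-1) = -16 < 0 ⇒ local maximum.
So the local maximum value is f(-1) = 43/3.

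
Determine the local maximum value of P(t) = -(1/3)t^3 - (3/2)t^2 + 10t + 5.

49/3

P'(t) = -t^2 - 3t + 10 = 0 at t = -5, 2.
P''(t) = -2t - 3. P''(-5) = 7 > 0 ⇒ local minimum; P''(2) = -7 < 0 ⇒ local maximum.
So the local maximum value is P(2) = 49/3.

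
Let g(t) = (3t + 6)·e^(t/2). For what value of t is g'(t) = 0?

-4

By the product rule, g'(t) = ((3/2)t + 6)·e^(t/2). Since e^(t/2) > 0, the only critical point is t = -4.
g''(-4) has the same sign as 3/2 > 0, so this is a local minimum.
g(-4) = (-6)·e^(-2) ≈ -0.8120.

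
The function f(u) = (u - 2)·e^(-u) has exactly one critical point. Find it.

f'(u) = 1·e^(-u) + (u - 2)·(-1)·e^(-u) = (-u + 3)·e^(-u). Since e^(-u) > 0, the only critical point is u = 3.
f''(3) has the same sign as -1 < 0, so this is a local maximum.
f(3) = (1)·e^(-3) ≈ 0.0498.

3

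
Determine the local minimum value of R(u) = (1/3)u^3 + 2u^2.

0

R'(u) = u^2 + 4u = 0 at u = -4, 0.
Second-derivative test with R''(u) = 2u + 4: R''(-4) = -4 < 0 ⇒ local maximum; R''(0) = 4 > 0 ⇒ local minimum.
The local minimum is R(0) = 0.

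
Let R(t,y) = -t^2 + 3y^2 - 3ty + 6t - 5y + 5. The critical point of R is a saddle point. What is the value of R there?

∂R/∂t = -2t - 3y + 6 = 0 and ∂R/∂y = -3t + 6y - 5 = 0, so (t, y) = (1, 4/3).
The Hessian has R_{tt} = -2, R_{yy} = 6, R_{ty} = -3, giving D = -21 < 0, so the point is a saddle point.
R(1, 4/3) = 14/3.

14/3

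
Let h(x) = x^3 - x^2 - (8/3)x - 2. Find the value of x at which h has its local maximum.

h'(x) = 3x^2 - 2x - 8/3 = 0 at x = -2/3, 4/3.
Since h''(x) = 6x - 2, we get h''(-2/3) = -6 < 0 ⇒ local maximum; h''(4/3) = 6 > 0 ⇒ local minimum.
The local maximum is h(-2/3) = -26/27.

-2/3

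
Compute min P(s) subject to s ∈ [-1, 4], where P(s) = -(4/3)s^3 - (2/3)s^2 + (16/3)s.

P'(s) = -4s^2 - (4/3)s + 16/3, whose only zero in [-1, 4] is s = 1.
Evaluating at the critical points and endpoints: P(-1) = -14/3; P(1) = 10/3; P(4) = -224/3.
So the minimum is P(4) = -224/3.

-224/3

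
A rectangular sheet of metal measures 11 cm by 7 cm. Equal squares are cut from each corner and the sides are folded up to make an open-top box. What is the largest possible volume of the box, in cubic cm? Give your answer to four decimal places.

48.2170

With cut size x, the volume is V(x) = x(11 − 2x)(7 − 2x) for 0 < x < 3.5.
V'(x) = 12x^2 − 72x + 77. Setting V'(x) = 0 gives x ≈ 1.3927 (the root in (0, 3.5)).
V''(x) = 24x − 72 is negative there, so this is the maximum; V ≈ 48.2170.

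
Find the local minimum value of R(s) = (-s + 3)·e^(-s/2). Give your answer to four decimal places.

-0.1642

R'(s) = (-1)·e^(-s/2) + (-s + 3)·(-1/2)·e^(-s/2) = ((1/2)s - 5/2)·e^(-s/2). Since e^(-s/2) > 0, the only critical point is s = 5.
R''(5) has the same sign as 1/2 > 0, so this is a local minimum.
R(5) = (-2)·e^(-5/2) ≈ -0.1642.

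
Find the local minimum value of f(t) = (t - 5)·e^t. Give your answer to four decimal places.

f'(t) = 1·e^t + (t - 5)·1·e^t = (t - 4)·e^t. Since e^t > 0, the only critical point is t = 4.
f''(4) has the same sign as 1 > 0, so this is a local minimum.
f(4) = (-1)·e^(4) ≈ -54.5982.

-54.5982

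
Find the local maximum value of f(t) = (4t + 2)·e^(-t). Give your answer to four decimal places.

Differentiating with the product rule gives f'(t) = (-4t + 2)·e^(-t). Since e^(-t) > 0, the only critical point is t = 1/2.
f''(1/2) has the same sign as -4 < 0, so this is a local maximum.
f(1/2) = (4)·e^(-1/2) ≈ 2.4261.

2.4261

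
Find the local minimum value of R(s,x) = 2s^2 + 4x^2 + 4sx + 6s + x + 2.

∂R/∂s = 4s + 4x + 6 = 0 and ∂R/∂x = 4s + 8x + 1 = 0, so (s, x) = (-11/4, 5/4).
The Hessian has R_{ss} = 4, R_{xx} = 8, R_{sx} = 4, giving D = 16 > 0 with R_{ss} > 0, so the point is a local minimum.
R(-11/4, 5/4) = -45/8.

-45/8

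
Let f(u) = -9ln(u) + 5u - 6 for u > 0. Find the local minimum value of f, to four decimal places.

f'(u) = -9/u + 5 = 0 gives u = 9/5.
f''(u) = 9/u², which is positive for u > 0, so this is a local minimum.
f(9/5) = -9·ln(9/5) + 9 - 6 ≈ -2.2901.

-2.2901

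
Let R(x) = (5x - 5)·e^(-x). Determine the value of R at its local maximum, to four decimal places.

Differentiating with the product rule gives R'(x) = (-5x + 10)·e^(-x). Since e^(-x) > 0, the only critical point is x = 2.
R''(2) has the same sign as -5 < 0, so this is a local maximum.
R(2) = (5)·e^(-2) ≈ 0.6767.

0.6767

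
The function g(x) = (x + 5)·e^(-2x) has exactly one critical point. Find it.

Differentiating with the product rule gives g'(x) = (-2x - 9)·e^(-2x). Since e^(-2x) > 0, the only critical point is x = -9/2.
g''(-9/2) has the same sign as -2 < 0, so this is a local maximum.
g(-9/2) = (1/2)·e^(9) ≈ 4051.5420.

-9/2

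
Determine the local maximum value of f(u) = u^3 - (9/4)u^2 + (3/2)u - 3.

f'(u) = 3u^2 - (9/2)u + 3/2. Setting f'(u) = 0 gives u ∈ {1/2, 1}.
f''(u) = 6u - 9/2. f''(1/2) = -3/2 < 0 ⇒ local maximum; f''(1) = 3/2 > 0 ⇒ local minimum.
The local maximum is f(1/2) = -43/16.

-43/16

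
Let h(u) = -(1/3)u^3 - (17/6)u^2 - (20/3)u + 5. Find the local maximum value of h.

Critical points: h'(u) = -u^2 - (17/3)u - 20/3 vanishes at u = -4, -5/3.
Second-derivative test with h''(u) = -2u - 17/3: h''(-4) = 7/3 > 0 ⇒ local minimum; h''(-5/3) = -7/3 < 0 ⇒ local maximum.
Thus h has its local maximum at u = -5/3, with value 1585/162.

1585/162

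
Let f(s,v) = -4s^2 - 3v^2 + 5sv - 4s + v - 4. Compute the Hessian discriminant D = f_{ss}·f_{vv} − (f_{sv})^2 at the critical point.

∂f/∂s = -8s + 5v - 4 = 0 and ∂f/∂v = 5s - 6v + 1 = 0, so (s, v) = (-19/23, -12/23).
The Hessian has f_{ss} = -8, f_{vv} = -6, f_{sv} = 5, giving D = 23 > 0 with f_{ss} < 0, so the point is a local maximum.
D = (-8)·(-6) − (5)^2 = 23.

23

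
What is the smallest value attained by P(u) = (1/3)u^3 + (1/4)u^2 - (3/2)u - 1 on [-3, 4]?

-13/4

The derivative is u^2 + (1/2)u - 3/2, which vanishes at u = -3/2 and u = 1.
Compare values at every candidate in [-3, 4]: P(-3) = -13/4; P(-3/2) = 11/16; P(1) = -23/12; P(4) = 55/3.
So the minimum is P(-3) = -13/4.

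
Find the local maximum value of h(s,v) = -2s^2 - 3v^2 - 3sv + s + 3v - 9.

-41/5

∂h/∂s = -4s - 3v + 1 = 0 and ∂h/∂v = -3s - 6v + 3 = 0, so (s, v) = (-1/5, 3/5).
The Hessian has h_{ss} = -4, h_{vv} = -6, h_{sv} = -3, giving D = 15 > 0 with h_{ss} < 0, so the point is a local maximum.
h(-1/5, 3/5) = -41/5.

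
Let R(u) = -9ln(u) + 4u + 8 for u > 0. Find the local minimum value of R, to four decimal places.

9.7016

R'(u) = -9/u + 4 = 0 gives u = 9/4.
R''(u) = 9/u², which is positive for u > 0, so this is a local minimum.
R(9/4) = -9·ln(9/4) + 9 + 8 ≈ 9.7016.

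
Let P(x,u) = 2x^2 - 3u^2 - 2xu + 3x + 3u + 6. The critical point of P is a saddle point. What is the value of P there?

177/28

∂P/∂x = 4x - 2u + 3 = 0 and ∂P/∂u = -2x - 6u + 3 = 0, so (x, u) = (-3/7, 9/14).
The Hessian has P_{xx} = 4, P_{uu} = -6, P_{xu} = -2, giving D = -28 < 0, so the point is a saddle point.
P(-3/7, 9/14) = 177/28.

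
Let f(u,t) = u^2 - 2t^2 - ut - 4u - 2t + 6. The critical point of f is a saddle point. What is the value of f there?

∂f/∂u = 2u - t - 4 = 0 and ∂f/∂t = -u - 4t - 2 = 0, so (u, t) = (14/9, -8/9).
The Hessian has f_{uu} = 2, f_{tt} = -4, f_{ut} = -1, giving D = -9 < 0, so the point is a saddle point.
f(14/9, -8/9) = 34/9.

34/9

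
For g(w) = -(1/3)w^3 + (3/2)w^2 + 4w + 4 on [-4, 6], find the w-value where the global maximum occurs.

-4

g'(w) = -w^2 + 3w + 4, which vanishes at w = -1 and w = 4.
Candidates: g(-4) = 100/3,  g(-1) = 11/6,  g(4) = 68/3,  g(6) = 10.
The maximum over the interval is 100/3, attained at w = -4.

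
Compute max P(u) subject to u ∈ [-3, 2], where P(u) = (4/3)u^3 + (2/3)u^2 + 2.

46/3

P'(u) = 4u^2 + (4/3)u, which vanishes at u = -1/3 and u = 0.
Evaluating at the critical points and endpoints: P(-3) = -28, P(-1/3) = 164/81, P(0) = 2, P(2) = 46/3.
So the maximum is P(2) = 46/3.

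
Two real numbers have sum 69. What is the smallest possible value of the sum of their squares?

4761/2

With a + b = 69, a^2 + b^2 = a^2 + (69 − a)^2.
The derivative 2a − 2(69 − a) = 4a − 138 vanishes at a = 69/2; second derivative 4 > 0, a minimum.
The minimum is 2·(69/2)^2 = 4761/2.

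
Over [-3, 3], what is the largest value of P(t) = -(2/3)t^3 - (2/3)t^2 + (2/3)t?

Differentiating, P'(t) = -2t^2 - (4/3)t + 2/3; which vanishes at t = -1 and t = 1/3.
Candidates: P(-3) = 10; P(-1) = -2/3; P(1/3) = 10/81; P(3) = -22.
So the maximum is P(-3) = 10.

10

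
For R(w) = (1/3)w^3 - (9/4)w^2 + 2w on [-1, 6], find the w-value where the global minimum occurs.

4

R'(w) = w^2 - (9/2)w + 2, which vanishes at w = 1/2 and w = 4.
Compare values at every candidate in [-1, 6]: R(-1) = -55/12,  R(1/2) = 23/48,  R(4) = -20/3,  R(6) = 3.
Hence the absolute minimum is -20/3 at w = 4.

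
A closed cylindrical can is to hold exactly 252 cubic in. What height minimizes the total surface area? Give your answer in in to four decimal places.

With radius r and height h, πr²h = 252 so h = 252/(πr²), and S(r) = 2πr² + 2πrh = 2πr² + 2·252/r.
S'(r) = 4πr − 2·252/r² = 0 ⇒ r³ = 252/(2π), so r ≈ 3.4230 and h = 2r ≈ 6.8460.
S''(r) = 4π + 4·252/r³ > 0, so this is the minimum; S ≈ 220.8589.

6.8460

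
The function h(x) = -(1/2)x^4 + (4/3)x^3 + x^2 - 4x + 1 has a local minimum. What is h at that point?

Critical points: h'(x) = -2x^3 + 4x^2 + 2x - 4 vanishes at x = -1, 1, 2.
h''(x) = -6x^2 + 8x + 2. h''(-1) = -12 < 0 ⇒ local maximum; h''(1) = 4 > 0 ⇒ local minimum; h''(2) = -6 < 0 ⇒ local maximum.
The local minimum is h(1) = -7/6.

-7/6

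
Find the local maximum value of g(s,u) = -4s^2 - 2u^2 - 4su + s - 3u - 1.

17/8

∂g/∂s = -8s - 4u + 1 = 0 and ∂g/∂u = -4s - 4u - 3 = 0, so (s, u) = (1, -7/4).
The Hessian has g_{ss} = -8, g_{uu} = -4, g_{su} = -4, giving D = 16 > 0 with g_{ss} < 0, so the point is a local maximum.
g(1, -7/4) = 17/8.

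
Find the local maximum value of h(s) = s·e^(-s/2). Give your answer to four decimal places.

0.7358

h'(s) = 1·e^(-s/2) + (s)·(-1/2)·e^(-s/2) = (-(1/2)s + 1)·e^(-s/2). Since e^(-s/2) > 0, the only critical point is s = 2.
h''(2) has the same sign as -1/2 < 0, so this is a local maximum.
h(2) = (2)·e^(-1) ≈ 0.7358.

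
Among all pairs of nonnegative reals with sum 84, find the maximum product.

With x + y = 84, the product is P(x) = x(84 − x).
P'(x) = 84 − 2x = 0 gives x = 42; P'' = −2 < 0, so this is the maximum.
P = 42·42 = 1764.

1764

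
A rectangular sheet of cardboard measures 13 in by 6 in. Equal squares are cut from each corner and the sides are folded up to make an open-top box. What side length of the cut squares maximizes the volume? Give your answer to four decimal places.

1.2884

With cut size x, the volume is V(x) = x(13 − 2x)(6 − 2x) for 0 < x < 3.
V'(x) = 12x^2 − 76x + 78. Setting V'(x) = 0 gives x ≈ 1.2884 (the root in (0, 3)).
V''(x) = 24x − 76 is negative there, so this is the maximum; V ≈ 45.9710.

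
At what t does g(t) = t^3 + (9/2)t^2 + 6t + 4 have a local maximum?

Critical points: g'(t) = 3t^2 + 9t + 6 vanishes at t = -2, -1.
Second-derivative test with g''(t) = 6t + 9: g''(-2) = -3 < 0 ⇒ local maximum; g''(-1) = 3 > 0 ⇒ local minimum.
So the local maximum value is g(-2) = 2.

-2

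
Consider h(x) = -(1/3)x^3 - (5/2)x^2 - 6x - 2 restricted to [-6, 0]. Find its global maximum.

16

The derivative is -x^2 - 5x - 6, which vanishes at x = -3 and x = -2.
Evaluating at the critical points and endpoints: h(-6) = 16; h(-3) = 5/2; h(-2) = 8/3; h(0) = -2.
So the maximum is h(-6) = 16.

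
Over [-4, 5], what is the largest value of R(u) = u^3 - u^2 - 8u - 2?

The derivative is 3u^2 - 2u - 8, which vanishes at u = -4/3 and u = 2.
Candidates: R(-4) = -50, R(-4/3) = 122/27, R(2) = -14, R(5) = 58.
So the maximum is R(5) = 58.

58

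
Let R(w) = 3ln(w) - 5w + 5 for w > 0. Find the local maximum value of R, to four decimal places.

0.4675

R'(w) = 3/w − 5 = 0 gives w = 3/5.
R''(w) = -3/w², which is negative for w > 0, so this is a local maximum.
R(3/5) = 3·ln(3/5) - 3 + 5 ≈ 0.4675.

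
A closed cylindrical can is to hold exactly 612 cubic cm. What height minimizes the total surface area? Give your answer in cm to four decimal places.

9.2021

With radius r and height h, πr²h = 612 so h = 612/(πr²), and S(r) = 2πr² + 2πrh = 2πr² + 2·612/r.
S'(r) = 4πr − 2·612/r² = 0 ⇒ r³ = 612/(2π), so r ≈ 4.6011 and h = 2r ≈ 9.2021.
S''(r) = 4π + 4·612/r³ > 0, so this is the minimum; S ≈ 399.0391.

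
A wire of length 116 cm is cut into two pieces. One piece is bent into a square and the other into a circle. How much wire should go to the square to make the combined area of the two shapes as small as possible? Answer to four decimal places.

Let x be the length used for the square. Square side x/4; circle radius (116−x)/(2π).
A(x) = (x/4)² + π·((116−x)/(2π))² = x²/16 + (116−x)²/(4π) for 0 ≤ x ≤ 116. A'(x) = x/8 − (116−x)/(2π) = 0 gives x = 4·116/(π+4) ≈ 64.9715.
A'' = 1/8 + 1/(2π) > 0, so this gives the minimum combined area; x ≈ 64.9715 cm to the square.

64.9715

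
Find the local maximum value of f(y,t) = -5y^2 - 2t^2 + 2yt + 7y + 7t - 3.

∂f/∂y = -10y + 2t + 7 = 0 and ∂f/∂t = 2y - 4t + 7 = 0, so (y, t) = (7/6, 7/3).
The Hessian has f_{yy} = -10, f_{tt} = -4, f_{yt} = 2, giving D = 36 > 0 with f_{yy} < 0, so the point is a local maximum.
f(7/6, 7/3) = 37/4.

37/4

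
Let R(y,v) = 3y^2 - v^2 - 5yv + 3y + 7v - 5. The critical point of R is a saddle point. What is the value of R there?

∂R/∂y = 6y - 5v + 3 = 0 and ∂R/∂v = -5y - 2v + 7 = 0, so (y, v) = (29/37, 57/37).
The Hessian has R_{yy} = 6, R_{vv} = -2, R_{yv} = -5, giving D = -37 < 0, so the point is a saddle point.
R(29/37, 57/37) = 58/37.

58/37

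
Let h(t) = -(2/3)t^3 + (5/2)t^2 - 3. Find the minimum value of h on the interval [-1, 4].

-17/3

h'(t) = -2t^2 + 5t, which vanishes at t = 0 and t = 5/2.
Evaluating at the critical points and endpoints: h(-1) = 1/6; h(0) = -3; h(5/2) = 53/24; h(4) = -17/3.
So the minimum is h(4) = -17/3.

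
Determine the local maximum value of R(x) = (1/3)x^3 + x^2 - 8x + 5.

95/3

R'(x) = x^2 + 2x - 8 = 0 at x = -4, 2.
Since R''(x) = 2x + 2, we get R''(-4) = -6 < 0 ⇒ local maximum; R''(2) = 6 > 0 ⇒ local minimum.
So the local maximum value is R(-4) = 95/3.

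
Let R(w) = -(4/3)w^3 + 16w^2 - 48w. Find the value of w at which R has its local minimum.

Critical points: R'(w) = -4w^2 + 32w - 48 vanishes at w = 2, 6.
Since R''(w) = -8w + 32, we get R''(2) = 16 > 0 ⇒ local minimum; R''(6) = -16 < 0 ⇒ local maximum.
So the local minimum value is R(2) = -128/3.

2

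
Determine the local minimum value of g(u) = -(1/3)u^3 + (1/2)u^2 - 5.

g'(u) = -u^2 + u = 0 at u = 0, 1.
Since g''(u) = -2u + 1, we get g''(0) = 1 > 0 ⇒ local minimum; g''(1) = -1 < 0 ⇒ local maximum.
Thus g has its local minimum at u = 0, with value -5.

-5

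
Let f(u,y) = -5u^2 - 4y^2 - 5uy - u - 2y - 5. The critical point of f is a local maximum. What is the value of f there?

-261/55

∂f/∂u = -10u - 5y - 1 = 0 and ∂f/∂y = -5u - 8y - 2 = 0, so (u, y) = (2/55, -3/11).
The Hessian has f_{uu} = -10, f_{yy} = -8, f_{uy} = -5, giving D = 55 > 0 with f_{uu} < 0, so the point is a local maximum.
f(2/55, -3/11) = -261/55.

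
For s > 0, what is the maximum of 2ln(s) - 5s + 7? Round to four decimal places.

f'(s) = 2/s − 5 = 0 gives s = 2/5.
f''(s) = -2/s², which is negative for s > 0, so this is a local maximum.
f(2/5) = 2·ln(2/5) - 2 + 7 ≈ 3.1674.

3.1674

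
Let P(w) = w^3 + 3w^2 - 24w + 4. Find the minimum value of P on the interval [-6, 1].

-16

The derivative is 3w^2 + 6w - 24, whose only zero in [-6, 1] is w = -4.
Evaluating at the critical points and endpoints: P(-6) = 40,  P(-4) = 84,  P(1) = -16.
So the minimum is P(1) = -16.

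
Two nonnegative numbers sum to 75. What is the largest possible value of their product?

With x + y = 75, the product is P(x) = x(75 − x).
P'(x) = 75 − 2x = 0 gives x = 75/2; P'' = −2 < 0, so this is the maximum.
P = 75/2·75/2 = 5625/4.

5625/4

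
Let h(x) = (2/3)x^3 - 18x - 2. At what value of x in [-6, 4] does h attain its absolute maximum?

-3

Differentiating, h'(x) = 2x^2 - 18; which vanishes at x = -3 and x = 3.
Candidates: h(-6) = -38; h(-3) = 34; h(3) = -38; h(4) = -94/3.
Hence the absolute maximum is 34 at x = -3.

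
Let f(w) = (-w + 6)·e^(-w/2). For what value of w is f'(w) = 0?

f'(w) = (-1)·e^(-w/2) + (-w + 6)·(-1/2)·e^(-w/2) = ((1/2)w - 4)·e^(-w/2). Since e^(-w/2) > 0, the only critical point is w = 8.
f''(8) has the same sign as 1/2 > 0, so this is a local minimum.
f(8) = (-2)·e^(-4) ≈ -0.0366.

8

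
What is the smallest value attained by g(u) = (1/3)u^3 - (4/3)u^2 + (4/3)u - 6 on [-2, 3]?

g'(u) = u^2 - (8/3)u + 4/3, which vanishes at u = 2/3 and u = 2.
Evaluating at the critical points and endpoints: g(-2) = -50/3, g(2/3) = -454/81, g(2) = -6, g(3) = -5.
The minimum over the interval is -50/3, attained at u = -2.

-50/3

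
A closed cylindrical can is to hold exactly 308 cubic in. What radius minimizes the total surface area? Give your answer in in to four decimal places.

With radius r and height h, πr²h = 308 so h = 308/(πr²), and S(r) = 2πr² + 2πrh = 2πr² + 2·308/r.
S'(r) = 4πr − 2·308/r² = 0 ⇒ r³ = 308/(2π), so r ≈ 3.6598 and h = 2r ≈ 7.3196.
S''(r) = 4π + 4·308/r³ > 0, so this is the minimum; S ≈ 252.4730.

3.6598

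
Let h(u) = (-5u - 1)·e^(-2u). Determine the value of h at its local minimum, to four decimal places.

Differentiating with the product rule gives h'(u) = (10u - 3)·e^(-2u). Since e^(-2u) > 0, the only critical point is u = 3/10.
h''(3/10) has the same sign as 10 > 0, so this is a local minimum.
h(3/10) = (-5/2)·e^(-3/5) ≈ -1.3720.

-1.3720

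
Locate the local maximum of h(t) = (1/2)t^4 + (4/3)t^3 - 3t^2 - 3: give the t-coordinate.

0

Critical points: h'(t) = 2t^3 + 4t^2 - 6t vanishes at t = -3, 0, 1.
h''(t) = 6t^2 + 8t - 6. h''(-3) = 24 > 0 ⇒ local minimum; h''(0) = -6 < 0 ⇒ local maximum; h''(1) = 8 > 0 ⇒ local minimum.
The local maximum is h(0) = -3.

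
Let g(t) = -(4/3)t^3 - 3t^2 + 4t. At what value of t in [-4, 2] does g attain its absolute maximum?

-4

The derivative is -4t^2 - 6t + 4, which vanishes at t = -2 and t = 1/2.
Compare values at every candidate in [-4, 2]: g(-4) = 64/3,  g(-2) = -28/3,  g(1/2) = 13/12,  g(2) = -44/3.
So the maximum is g(-4) = 64/3.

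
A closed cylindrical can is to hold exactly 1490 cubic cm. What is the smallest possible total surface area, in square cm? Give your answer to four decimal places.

With radius r and height h, πr²h = 1490 so h = 1490/(πr²), and S(r) = 2πr² + 2πrh = 2πr² + 2·1490/r.
S'(r) = 4πr − 2·1490/r² = 0 ⇒ r³ = 1490/(2π), so r ≈ 6.1897 and h = 2r ≈ 12.3794.
S''(r) = 4π + 4·1490/r³ > 0, so this is the minimum; S ≈ 722.1688.

722.1688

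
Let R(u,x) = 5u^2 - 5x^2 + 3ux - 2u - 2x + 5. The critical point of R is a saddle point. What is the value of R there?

533/109

∂R/∂u = 10u + 3x - 2 = 0 and ∂R/∂x = 3u - 10x - 2 = 0, so (u, x) = (26/109, -14/109).
The Hessian has R_{uu} = 10, R_{xx} = -10, R_{ux} = 3, giving D = -109 < 0, so the point is a saddle point.
R(26/109, -14/109) = 533/109.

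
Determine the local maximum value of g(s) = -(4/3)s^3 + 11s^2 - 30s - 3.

g'(s) = -4s^2 + 22s - 30. Setting g'(s) = 0 gives s ∈ {5/2, 3}.
Since g''(s) = -8s + 22, we get g''(5/2) = 2 > 0 ⇒ local minimum; g''(3) = -2 < 0 ⇒ local maximum.
So the local maximum value is g(3) = -30.

-30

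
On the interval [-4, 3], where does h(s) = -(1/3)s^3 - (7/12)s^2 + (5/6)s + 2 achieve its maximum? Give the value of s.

-4

Differentiating, h'(s) = -s^2 - (7/6)s + 5/6; which vanishes at s = -5/3 and s = 1/2.
Evaluating at the critical points and endpoints: h(-4) = 32/3,  h(-5/3) = 173/324,  h(1/2) = 107/48,  h(3) = -39/4.
So the maximum is h(-4) = 32/3.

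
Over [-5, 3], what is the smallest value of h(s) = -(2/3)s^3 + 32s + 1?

-253/3

Differentiating, h'(s) = -2s^2 + 32; whose only zero in [-5, 3] is s = -4.
Compare values at every candidate in [-5, 3]: h(-5) = -227/3,  h(-4) = -253/3,  h(3) = 79.
So the minimum is h(-4) = -253/3.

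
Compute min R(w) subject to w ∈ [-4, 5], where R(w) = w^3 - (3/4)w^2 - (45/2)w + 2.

-181/4

R'(w) = 3w^2 - (3/2)w - 45/2, which vanishes at w = -5/2 and w = 3.
Compare values at every candidate in [-4, 5]: R(-4) = 16, R(-5/2) = 607/16, R(3) = -181/4, R(5) = -17/4.
Hence the absolute minimum is -181/4 at w = 3.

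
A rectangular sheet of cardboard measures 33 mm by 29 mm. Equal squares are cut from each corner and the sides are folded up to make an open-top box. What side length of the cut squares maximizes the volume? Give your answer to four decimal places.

5.1345

With cut size x, the volume is V(x) = x(33 − 2x)(29 − 2x) for 0 < x < 14.5.
V'(x) = 12x^2 − 248x + 957. Setting V'(x) = 0 gives x ≈ 5.1345 (the root in (0, 14.5)).
V''(x) = 24x − 248 is negative there, so this is the maximum; V ≈ 2186.1385.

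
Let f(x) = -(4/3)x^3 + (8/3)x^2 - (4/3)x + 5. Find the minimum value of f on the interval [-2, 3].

-11

Differentiating, f'(x) = -4x^2 + (16/3)x - 4/3; which vanishes at x = 1/3 and x = 1.
Compare values at every candidate in [-2, 3]: f(-2) = 29,  f(1/3) = 389/81,  f(1) = 5,  f(3) = -11.
Hence the absolute minimum is -11 at x = 3.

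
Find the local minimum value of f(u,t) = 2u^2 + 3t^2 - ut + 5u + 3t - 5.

-223/23

∂f/∂u = 4u - t + 5 = 0 and ∂f/∂t = -u + 6t + 3 = 0, so (u, t) = (-33/23, -17/23).
The Hessian has f_{uu} = 4, f_{tt} = 6, f_{ut} = -1, giving D = 23 > 0 with f_{uu} > 0, so the point is a local minimum.
f(-33/23, -17/23) = -223/23.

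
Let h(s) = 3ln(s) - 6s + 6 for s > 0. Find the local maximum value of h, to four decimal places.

h'(s) = 3/s − 6 = 0 gives s = 1/2.
h''(s) = -3/s², which is negative for s > 0, so this is a local maximum.
h(1/2) = 3·ln(1/2) - 3 + 6 ≈ 0.9206.

0.9206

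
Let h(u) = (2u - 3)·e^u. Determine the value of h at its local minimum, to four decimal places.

h'(u) = 2·e^u + (2u - 3)·1·e^u = (2u - 1)·e^u. Since e^u > 0, the only critical point is u = 1/2.
h''(1/2) has the same sign as 2 > 0, so this is a local minimum.
h(1/2) = (-2)·e^(1/2) ≈ -3.2974.

-3.2974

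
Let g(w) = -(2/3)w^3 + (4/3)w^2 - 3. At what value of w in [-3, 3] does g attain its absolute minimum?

g'(w) = -2w^2 + (8/3)w, which vanishes at w = 0 and w = 4/3.
Compare values at every candidate in [-3, 3]: g(-3) = 27,  g(0) = -3,  g(4/3) = -179/81,  g(3) = -9.
So the minimum is g(3) = -9.

3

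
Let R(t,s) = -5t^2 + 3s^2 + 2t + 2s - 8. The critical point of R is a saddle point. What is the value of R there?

-122/15

∂R/∂t = -10t + 2 = 0 and ∂R/∂s = 6s + 2 = 0, so (t, s) = (1/5, -1/3).
The Hessian has R_{tt} = -10, R_{ss} = 6, R_{ts} = 0, giving D = -60 < 0, so the point is a saddle point.
R(1/5, -1/3) = -122/15.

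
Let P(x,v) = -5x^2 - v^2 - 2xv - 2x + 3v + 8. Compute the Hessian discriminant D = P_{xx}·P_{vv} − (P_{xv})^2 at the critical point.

16

∂P/∂x = -10x - 2v - 2 = 0 and ∂P/∂v = -2x - 2v + 3 = 0, so (x, v) = (-5/8, 17/8).
The Hessian has P_{xx} = -10, P_{vv} = -2, P_{xv} = -2, giving D = 16 > 0 with P_{xx} < 0, so the point is a local maximum.
D = (-10)·(-2) − (-2)^2 = 16.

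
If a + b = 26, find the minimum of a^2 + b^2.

With a + b = 26, a^2 + b^2 = a^2 + (26 − a)^2.
The derivative 2a − 2(26 − a) = 4a − 52 vanishes at a = 13; second derivative 4 > 0, a minimum.
The minimum is 2·(13)^2 = 338.

338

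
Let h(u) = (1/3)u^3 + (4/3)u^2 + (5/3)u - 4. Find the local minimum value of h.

Critical points: h'(u) = u^2 + (8/3)u + 5/3 vanishes at u = -5/3, -1.
Since h''(u) = 2u + 8/3, we get h''(-5/3) = -2/3 < 0 ⇒ local maximum; h''(-1) = 2/3 > 0 ⇒ local minimum.
The local minimum is h(-1) = -14/3.

-14/3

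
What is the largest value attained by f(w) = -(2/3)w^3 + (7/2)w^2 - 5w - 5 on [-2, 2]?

The derivative is -2w^2 + 7w - 5, whose only zero in [-2, 2] is w = 1.
Evaluating at the critical points and endpoints: f(-2) = 73/3; f(1) = -43/6; f(2) = -19/3.
Hence the absolute maximum is 73/3 at w = -2.

73/3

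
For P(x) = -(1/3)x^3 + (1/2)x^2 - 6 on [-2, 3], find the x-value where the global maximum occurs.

The derivative is -x^2 + x, which vanishes at x = 0 and x = 1.
Candidates: P(-2) = -4/3,  P(0) = -6,  P(1) = -35/6,  P(3) = -21/2.
The maximum over the interval is -4/3, attained at x = -2.

-2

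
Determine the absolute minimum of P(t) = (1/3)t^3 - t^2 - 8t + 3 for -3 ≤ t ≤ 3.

P'(t) = t^2 - 2t - 8, whose only zero in [-3, 3] is t = -2.
Compare values at every candidate in [-3, 3]: P(-3) = 9,  P(-2) = 37/3,  P(3) = -21.
So the minimum is P(3) = -21.

-21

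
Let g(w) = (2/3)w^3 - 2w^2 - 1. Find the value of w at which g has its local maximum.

Critical points: g'(w) = 2w^2 - 4w vanishes at w = 0, 2.
g''(w) = 4w - 4. g''(0) = -4 < 0 ⇒ local maximum; g''(2) = 4 > 0 ⇒ local minimum.
The local maximum is g(0) = -1.

0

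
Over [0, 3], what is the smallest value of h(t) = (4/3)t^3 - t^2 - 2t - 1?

Differentiating, h'(t) = 4t^2 - 2t - 2; whose only zero in [0, 3] is t = 1.
Candidates: h(0) = -1, h(1) = -8/3, h(3) = 20.
The minimum over the interval is -8/3, attained at t = 1.

-8/3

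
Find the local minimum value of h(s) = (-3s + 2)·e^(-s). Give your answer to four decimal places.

-0.5666

h'(s) = (-3)·e^(-s) + (-3s + 2)·(-1)·e^(-s) = (3s - 5)·e^(-s). Since e^(-s) > 0, the only critical point is s = 5/3.
h''(5/3) has the same sign as 3 > 0, so this is a local minimum.
h(5/3) = (-3)·e^(-5/3) ≈ -0.5666.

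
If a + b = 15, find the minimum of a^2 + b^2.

225/2

With a + b = 15, a^2 + b^2 = a^2 + (15 − a)^2.
The derivative 2a − 2(15 − a) = 4a − 30 vanishes at a = 15/2; second derivative 4 > 0, a minimum.
The minimum is 2·(15/2)^2 = 225/2.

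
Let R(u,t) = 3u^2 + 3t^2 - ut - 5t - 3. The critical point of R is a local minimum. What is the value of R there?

∂R/∂u = 6u - t = 0 and ∂R/∂t = -u + 6t - 5 = 0, so (u, t) = (1/7, 6/7).
The Hessian has R_{uu} = 6, R_{tt} = 6, R_{ut} = -1, giving D = 35 > 0 with R_{uu} > 0, so the point is a local minimum.
R(1/7, 6/7) = -36/7.

-36/7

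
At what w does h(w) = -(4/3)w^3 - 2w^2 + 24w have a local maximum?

2

Critical points: h'(w) = -4w^2 - 4w + 24 vanishes at w = -3, 2.
h''(w) = -8w - 4. h''(-3) = 20 > 0 ⇒ local minimum; h''(2) = -20 < 0 ⇒ local maximum.
The local maximum is h(2) = 88/3.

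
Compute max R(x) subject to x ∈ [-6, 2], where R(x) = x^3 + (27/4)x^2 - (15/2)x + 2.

The derivative is 3x^2 + (27/2)x - 15/2, which vanishes at x = -5 and x = 1/2.
Compare values at every candidate in [-6, 2]: R(-6) = 74, R(-5) = 333/4, R(1/2) = 1/16, R(2) = 22.
The maximum over the interval is 333/4, attained at x = -5.

333/4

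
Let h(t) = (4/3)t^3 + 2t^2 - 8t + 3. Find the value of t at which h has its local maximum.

h'(t) = 4t^2 + 4t - 8. Setting h'(t) = 0 gives t ∈ {-2, 1}.
Second-derivative test with h''(t) = 8t + 4: h''(-2) = -12 < 0 ⇒ local maximum; h''(1) = 12 > 0 ⇒ local minimum.
So the local maximum value is h(-2) = 49/3.

-2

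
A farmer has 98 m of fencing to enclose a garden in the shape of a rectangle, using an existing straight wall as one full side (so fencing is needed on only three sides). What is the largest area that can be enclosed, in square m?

Let the sides perpendicular to the wall have length x and the parallel side y, so 2x + y = 98 and the area is A = xy = x(98 − 2x).
A'(x) = 98 − 4x = 0 gives x = 49/2, and A''(x) = −4 < 0 confirms a maximum.
Then y = 98 − 2·49/2 = 49 and A = 2401/2.

2401/2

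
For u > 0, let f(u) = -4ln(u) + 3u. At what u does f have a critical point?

f'(u) = -4/u + 3 = 0 gives u = 4/3.
f''(u) = 4/u², which is positive for u > 0, so this is a local minimum.
f(4/3) = -4·ln(4/3) + 4 ≈ 2.8493.

4/3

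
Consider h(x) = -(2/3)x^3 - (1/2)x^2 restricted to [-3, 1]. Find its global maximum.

Differentiating, h'(x) = -2x^2 - x; which vanishes at x = -1/2 and x = 0.
Candidates: h(-3) = 27/2; h(-1/2) = -1/24; h(0) = 0; h(1) = -7/6.
The maximum over the interval is 27/2, attained at x = -3.

27/2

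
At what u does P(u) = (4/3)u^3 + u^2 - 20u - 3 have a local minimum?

P'(u) = 4u^2 + 2u - 20 = 0 at u = -5/2, 2.
Second-derivative test with P''(u) = 8u + 2: P''(-5/2) = -18 < 0 ⇒ local maximum; P''(2) = 18 > 0 ⇒ local minimum.
Thus P has its local minimum at u = 2, with value -85/3.

2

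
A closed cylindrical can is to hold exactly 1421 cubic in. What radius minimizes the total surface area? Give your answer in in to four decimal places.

6.0926

With radius r and height h, πr²h = 1421 so h = 1421/(πr²), and S(r) = 2πr² + 2πrh = 2πr² + 2·1421/r.
S'(r) = 4πr − 2·1421/r² = 0 ⇒ r³ = 1421/(2π), so r ≈ 6.0926 and h = 2r ≈ 12.1853.
S''(r) = 4π + 4·1421/r³ > 0, so this is the minimum; S ≈ 699.6979.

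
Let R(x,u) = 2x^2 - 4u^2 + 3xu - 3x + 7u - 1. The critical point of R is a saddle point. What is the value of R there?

∂R/∂x = 4x + 3u - 3 = 0 and ∂R/∂u = 3x - 8u + 7 = 0, so (x, u) = (3/41, 37/41).
The Hessian has R_{xx} = 4, R_{uu} = -8, R_{xu} = 3, giving D = -41 < 0, so the point is a saddle point.
R(3/41, 37/41) = 84/41.

84/41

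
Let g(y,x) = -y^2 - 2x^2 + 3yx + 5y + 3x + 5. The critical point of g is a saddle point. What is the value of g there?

-99

∂g/∂y = -2y + 3x + 5 = 0 and ∂g/∂x = 3y - 4x + 3 = 0, so (y, x) = (-29, -21).
The Hessian has g_{yy} = -2, g_{xx} = -4, g_{yx} = 3, giving D = -1 < 0, so the point is a saddle point.
g(-29, -21) = -99.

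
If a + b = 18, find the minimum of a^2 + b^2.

With a + b = 18, a^2 + b^2 = a^2 + (18 − a)^2.
The derivative 2a − 2(18 − a) = 4a − 36 vanishes at a = 9; second derivative 4 > 0, a minimum.
The minimum is 2·(9)^2 = 162.

162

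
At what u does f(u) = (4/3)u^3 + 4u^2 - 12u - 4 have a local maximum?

f'(u) = 4u^2 + 8u - 12 = 0 at u = -3, 1.
Second-derivative test with f''(u) = 8u + 8: f''(-3) = -16 < 0 ⇒ local maximum; f''(1) = 16 > 0 ⇒ local minimum.
So the local maximum value is f(-3) = 32.

-3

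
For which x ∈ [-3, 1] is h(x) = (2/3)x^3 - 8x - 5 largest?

Differentiating, h'(x) = 2x^2 - 8; whose only zero in [-3, 1] is x = -2.
Evaluating at the critical points and endpoints: h(-3) = 1, h(-2) = 17/3, h(1) = -37/3.
So the maximum is h(-2) = 17/3.

-2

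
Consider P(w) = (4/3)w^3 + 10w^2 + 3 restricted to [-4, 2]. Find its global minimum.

Differentiating, P'(w) = 4w^2 + 20w; whose only zero in [-4, 2] is w = 0.
Candidates: P(-4) = 233/3; P(0) = 3; P(2) = 161/3.
Hence the absolute minimum is 3 at w = 0.

3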